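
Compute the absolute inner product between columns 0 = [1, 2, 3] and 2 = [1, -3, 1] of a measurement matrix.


Inner product: 1*1 + 2*-3 + 3*1
Products: [1, -6, 3]
Sum = -2.
|dot| = 2.

2


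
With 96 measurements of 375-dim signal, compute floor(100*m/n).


100*m/n = 100*96/375 ≈ 25.6.
floor = 25.

25


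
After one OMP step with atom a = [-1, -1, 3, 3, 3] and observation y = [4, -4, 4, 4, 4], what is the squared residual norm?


a^T a = 29.
a^T y = 36.
coeff = 36/29 = 36/29.
||r||^2 = 1024/29.

1024/29


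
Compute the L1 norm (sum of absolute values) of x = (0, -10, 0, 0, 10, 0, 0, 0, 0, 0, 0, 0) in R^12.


Non-zero entries: [(1, -10), (4, 10)]
Absolute values: [10, 10]
||x||_1 = sum = 20.

20


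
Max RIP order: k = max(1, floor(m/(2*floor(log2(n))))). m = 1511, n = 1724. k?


floor(log2(1724)) = 10.
2*10 = 20.
m/(2*floor(log2(n))) = 1511/20 ≈ 75.55.
floor = 75.
k = max(1, 75) = 75.

75


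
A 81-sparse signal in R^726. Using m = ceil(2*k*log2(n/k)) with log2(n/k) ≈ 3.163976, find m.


log2(n/k) = log2(726/81) ≈ 3.163976.
2*k*log2(n/k) ≈ 2*81*3.163976 = 512.564112.
m = ceil(512.564112) = 513.

513


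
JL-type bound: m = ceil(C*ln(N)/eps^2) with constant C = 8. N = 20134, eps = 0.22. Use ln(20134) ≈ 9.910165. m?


ln(20134) ≈ 9.910165.
eps^2 = 0.22^2 = 0.0484.
C*ln(N)/eps^2 ≈ 8*9.910165/0.0484 ≈ 1638.0438.
m = ceil(1638.0438) = 1639.

1639


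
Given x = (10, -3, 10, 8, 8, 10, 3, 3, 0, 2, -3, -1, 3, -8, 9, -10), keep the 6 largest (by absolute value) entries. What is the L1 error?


Sorted |x_i| descending: [10, 10, 10, 10, 9, 8, 8, 8, 3, 3, 3, 3, 3, 2, 1, 0]
Keep top 6: [10, 10, 10, 10, 9, 8]
Tail entries: [8, 8, 3, 3, 3, 3, 3, 2, 1, 0]
L1 error = sum of tail = 34.

34


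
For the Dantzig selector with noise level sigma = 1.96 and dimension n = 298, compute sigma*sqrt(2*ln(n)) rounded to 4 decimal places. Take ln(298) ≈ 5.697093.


ln(298) ≈ 5.697093.
2*ln(n) ≈ 11.394186.
sqrt(2*ln(n)) ≈ sqrt(11.394186) ≈ 3.375528.
threshold ≈ 1.96*3.375528 = 6.61603488 ≈ 6.6160.

6.6160


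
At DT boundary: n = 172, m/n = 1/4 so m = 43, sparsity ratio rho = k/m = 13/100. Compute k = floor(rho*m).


m = 1/4*172 = 43.
rho = 13/100.
rho*m = 13/100*43 = 5.59.
k = floor(5.59) = 5.

5


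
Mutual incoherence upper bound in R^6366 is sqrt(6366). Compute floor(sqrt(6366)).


79^2 = 6241 <= 6366 < 6400 = 80^2, so 79 <= sqrt(6366) < 80.
floor(sqrt(6366)) = 79.

79


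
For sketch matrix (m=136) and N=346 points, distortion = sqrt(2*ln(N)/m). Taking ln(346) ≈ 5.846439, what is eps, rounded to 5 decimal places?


ln(346) ≈ 5.846439.
2*ln(N)/m ≈ 2*5.846439/136 ≈ 0.08597704.
eps = sqrt(0.08597704) ≈ 0.2932184 ≈ 0.29322.

0.29322


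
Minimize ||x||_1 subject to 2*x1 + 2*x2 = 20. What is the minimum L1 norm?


Axis intercepts:
  x1 = 10, x2 = 0: L1 = 10
  x1 = 0, x2 = 10: L1 = 10
x* = (10, 0)
||x*||_1 = 10.

10


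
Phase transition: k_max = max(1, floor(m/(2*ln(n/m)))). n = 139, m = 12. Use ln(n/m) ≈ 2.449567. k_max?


n/m = 139/12.
ln(n/m) ≈ 2.449567.
2*ln(n/m) ≈ 4.899134.
m/(2*ln(n/m)) ≈ 12/4.899134 ≈ 2.4494.
floor = 2.
k_max = max(1, 2) = 2.

2


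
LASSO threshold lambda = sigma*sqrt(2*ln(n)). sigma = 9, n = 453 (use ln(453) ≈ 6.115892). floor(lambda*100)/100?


ln(453) ≈ 6.115892.
2*ln(n) ≈ 12.231784.
sqrt(2*ln(n)) ≈ sqrt(12.231784) ≈ 3.497397.
lambda ≈ 9*3.497397 = 31.476573.
floor(lambda*100)/100 = 31.47.

31.47


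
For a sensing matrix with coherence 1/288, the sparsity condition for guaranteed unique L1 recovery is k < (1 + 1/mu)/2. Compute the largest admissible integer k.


1/mu = 288.
1 + 1/mu = 289.
(1 + 1/mu)/2 = 144.5 is not an integer, so k_max = floor(144.5) = 144.

144


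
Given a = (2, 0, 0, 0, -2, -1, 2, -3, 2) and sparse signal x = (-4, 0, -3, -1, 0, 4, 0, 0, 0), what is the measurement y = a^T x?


Non-zero terms: ['2*-4', '0*-3', '0*-1', '-1*4']
Products: [-8, 0, 0, -4]
y = sum = -12.

-12


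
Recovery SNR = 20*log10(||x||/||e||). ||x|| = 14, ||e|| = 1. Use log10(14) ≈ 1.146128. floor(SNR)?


||x||/||e|| = 14/1 = 14.
log10(14) ≈ 1.146128.
20*log10(||x||/||e||) ≈ 20*1.146128 = 22.92256.
floor(22.92256) = 22.

22


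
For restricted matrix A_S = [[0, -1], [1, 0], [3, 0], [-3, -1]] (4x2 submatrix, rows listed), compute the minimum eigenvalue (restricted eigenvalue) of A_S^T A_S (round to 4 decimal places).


A_S^T A_S = [[19, 3], [3, 2]].
trace = 21.
det = 29.
disc = trace^2 - 4*det = 441 - 4*29 = 325.
sqrt(325) ≈ 18.027756.
lam_min = (21 - sqrt(325))/2 ≈ (21 - 18.027756)/2 = 1.486122 ≈ 1.4861.

1.4861


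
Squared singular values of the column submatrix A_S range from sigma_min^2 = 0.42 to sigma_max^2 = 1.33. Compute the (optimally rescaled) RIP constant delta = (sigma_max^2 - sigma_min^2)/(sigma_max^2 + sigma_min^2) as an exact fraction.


lambda_max - lambda_min = 1.33 - 0.42 = 0.91.
lambda_max + lambda_min = 1.33 + 0.42 = 1.75.
delta = 0.91/1.75 = 91/175 = 13/25.

13/25


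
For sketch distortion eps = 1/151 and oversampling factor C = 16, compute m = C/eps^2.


1/eps = 151.
(1/eps)^2 = 22801.
m = 16*22801 = 364816.

364816


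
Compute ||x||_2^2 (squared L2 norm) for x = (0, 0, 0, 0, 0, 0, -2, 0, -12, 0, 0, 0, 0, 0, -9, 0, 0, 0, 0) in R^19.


Non-zero entries: [(6, -2), (8, -12), (14, -9)]
Squares: [4, 144, 81]
||x||_2^2 = sum = 229.

229


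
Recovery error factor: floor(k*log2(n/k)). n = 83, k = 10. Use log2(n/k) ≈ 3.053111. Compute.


log2(n/k) = log2(83/10) ≈ 3.053111.
k*log2(n/k) ≈ 10*3.053111 = 30.53111.
floor(30.53111) = 30.

30


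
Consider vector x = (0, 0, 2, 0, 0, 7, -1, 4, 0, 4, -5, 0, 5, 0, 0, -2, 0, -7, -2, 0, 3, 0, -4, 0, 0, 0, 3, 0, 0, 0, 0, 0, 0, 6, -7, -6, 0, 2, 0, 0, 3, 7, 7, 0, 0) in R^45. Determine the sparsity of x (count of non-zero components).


Non-zero positions: [2, 5, 6, 7, 9, 10, 12, 15, 17, 18, 20, 22, 26, 33, 34, 35, 37, 40, 41, 42].
Sparsity = 20.

20


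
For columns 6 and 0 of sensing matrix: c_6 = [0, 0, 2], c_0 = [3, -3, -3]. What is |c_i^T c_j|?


Inner product: 0*3 + 0*-3 + 2*-3
Products: [0, 0, -6]
Sum = -6.
|dot| = 6.

6


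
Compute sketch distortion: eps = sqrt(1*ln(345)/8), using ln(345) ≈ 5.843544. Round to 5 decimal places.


ln(345) ≈ 5.843544.
1*ln(N)/m ≈ 1*5.843544/8 ≈ 0.730443.
eps = sqrt(0.730443) ≈ 0.8546596 ≈ 0.85466.

0.85466


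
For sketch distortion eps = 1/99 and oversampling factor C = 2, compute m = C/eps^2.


1/eps = 99.
(1/eps)^2 = 9801.
m = 2*9801 = 19602.

19602


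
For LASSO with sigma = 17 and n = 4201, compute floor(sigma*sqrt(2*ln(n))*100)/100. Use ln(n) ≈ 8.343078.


ln(4201) ≈ 8.343078.
2*ln(n) ≈ 16.686156.
sqrt(2*ln(n)) ≈ sqrt(16.686156) ≈ 4.084869.
lambda ≈ 17*4.084869 = 69.442773.
floor(lambda*100)/100 = 69.44.

69.44


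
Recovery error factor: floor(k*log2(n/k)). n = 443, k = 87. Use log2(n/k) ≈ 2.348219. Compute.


log2(n/k) = log2(443/87) ≈ 2.348219.
k*log2(n/k) ≈ 87*2.348219 = 204.295053.
floor(204.295053) = 204.

204


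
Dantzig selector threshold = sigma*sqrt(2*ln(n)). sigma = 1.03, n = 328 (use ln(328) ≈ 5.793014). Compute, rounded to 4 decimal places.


ln(328) ≈ 5.793014.
2*ln(n) ≈ 11.586028.
sqrt(2*ln(n)) ≈ sqrt(11.586028) ≈ 3.403825.
threshold ≈ 1.03*3.403825 = 3.50593975 ≈ 3.5059.

3.5059


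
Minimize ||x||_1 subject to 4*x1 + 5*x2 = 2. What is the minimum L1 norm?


Axis intercepts:
  x1 = 1/2, x2 = 0: L1 = 1/2
  x1 = 0, x2 = 2/5: L1 = 2/5
x* = (0, 2/5)
||x*||_1 = 2/5.

2/5


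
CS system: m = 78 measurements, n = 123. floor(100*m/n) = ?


100*m/n = 100*78/123 ≈ 63.4146.
floor = 63.

63


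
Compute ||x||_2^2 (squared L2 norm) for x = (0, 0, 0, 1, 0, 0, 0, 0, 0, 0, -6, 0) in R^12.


Non-zero entries: [(3, 1), (10, -6)]
Squares: [1, 36]
||x||_2^2 = sum = 37.

37


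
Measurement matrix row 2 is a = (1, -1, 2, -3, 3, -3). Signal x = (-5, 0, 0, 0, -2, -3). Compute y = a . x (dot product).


Non-zero terms: ['1*-5', '3*-2', '-3*-3']
Products: [-5, -6, 9]
y = sum = -2.

-2


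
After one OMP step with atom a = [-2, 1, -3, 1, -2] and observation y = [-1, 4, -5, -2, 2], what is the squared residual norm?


a^T a = 19.
a^T y = 15.
coeff = 15/19 = 15/19.
||r||^2 = 725/19.

725/19


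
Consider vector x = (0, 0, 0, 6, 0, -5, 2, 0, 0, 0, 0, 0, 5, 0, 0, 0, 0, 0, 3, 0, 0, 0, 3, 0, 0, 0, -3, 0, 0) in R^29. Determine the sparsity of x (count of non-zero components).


Non-zero positions: [3, 5, 6, 12, 18, 22, 26].
Sparsity = 7.

7


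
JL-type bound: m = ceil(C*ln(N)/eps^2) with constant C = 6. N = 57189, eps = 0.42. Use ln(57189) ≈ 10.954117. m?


ln(57189) ≈ 10.954117.
eps^2 = 0.42^2 = 0.1764.
C*ln(N)/eps^2 ≈ 6*10.954117/0.1764 ≈ 372.589.
m = ceil(372.589) = 373.

373


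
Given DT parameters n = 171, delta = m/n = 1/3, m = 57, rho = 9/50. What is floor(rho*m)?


m = 1/3*171 = 57.
rho = 9/50.
rho*m = 9/50*57 = 10.26.
k = floor(10.26) = 10.

10


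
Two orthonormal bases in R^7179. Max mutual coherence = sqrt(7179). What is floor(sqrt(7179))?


84^2 = 7056 <= 7179 < 7225 = 85^2, so 84 <= sqrt(7179) < 85.
floor(sqrt(7179)) = 84.

84


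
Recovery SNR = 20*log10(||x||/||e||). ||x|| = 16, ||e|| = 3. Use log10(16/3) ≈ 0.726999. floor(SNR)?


||x||/||e|| = 16/3.
log10(16/3) ≈ 0.726999.
20*log10(||x||/||e||) ≈ 20*0.726999 = 14.53998.
floor(14.53998) = 14.

14


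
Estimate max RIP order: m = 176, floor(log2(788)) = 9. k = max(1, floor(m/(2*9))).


floor(log2(788)) = 9.
2*9 = 18.
m/(2*floor(log2(n))) = 176/18 ≈ 9.7778.
floor = 9.
k = max(1, 9) = 9.

9


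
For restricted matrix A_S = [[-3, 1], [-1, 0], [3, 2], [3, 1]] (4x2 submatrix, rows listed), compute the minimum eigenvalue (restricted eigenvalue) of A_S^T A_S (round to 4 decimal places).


A_S^T A_S = [[28, 6], [6, 6]].
trace = 34.
det = 132.
disc = trace^2 - 4*det = 1156 - 4*132 = 628.
sqrt(628) ≈ 25.059928.
lam_min = (34 - sqrt(628))/2 ≈ (34 - 25.059928)/2 = 4.470036 ≈ 4.4700.

4.4700


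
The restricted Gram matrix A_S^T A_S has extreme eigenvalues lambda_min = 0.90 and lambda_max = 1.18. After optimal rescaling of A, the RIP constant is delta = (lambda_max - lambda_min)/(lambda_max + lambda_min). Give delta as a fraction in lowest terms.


lambda_max - lambda_min = 1.18 - 0.90 = 0.28.
lambda_max + lambda_min = 1.18 + 0.90 = 2.08.
delta = 0.28/2.08 = 28/208 = 7/52.

7/52


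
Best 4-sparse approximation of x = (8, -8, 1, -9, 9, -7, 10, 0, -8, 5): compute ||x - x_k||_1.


Sorted |x_i| descending: [10, 9, 9, 8, 8, 8, 7, 5, 1, 0]
Keep top 4: [10, 9, 9, 8]
Tail entries: [8, 8, 7, 5, 1, 0]
L1 error = sum of tail = 29.

29


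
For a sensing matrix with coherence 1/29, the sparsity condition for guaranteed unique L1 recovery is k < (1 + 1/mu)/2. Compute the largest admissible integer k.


1/mu = 29.
1 + 1/mu = 30.
(1 + 1/mu)/2 = 15 is an integer and the inequality is strict, so k_max = 15 - 1 = 14.

14


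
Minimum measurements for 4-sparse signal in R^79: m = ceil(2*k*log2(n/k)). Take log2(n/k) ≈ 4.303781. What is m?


log2(n/k) = log2(79/4) ≈ 4.303781.
2*k*log2(n/k) ≈ 2*4*4.303781 = 34.430248.
m = ceil(34.430248) = 35.

35


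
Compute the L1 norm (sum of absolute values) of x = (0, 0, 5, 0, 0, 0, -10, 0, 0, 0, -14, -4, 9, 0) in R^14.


Non-zero entries: [(2, 5), (6, -10), (10, -14), (11, -4), (12, 9)]
Absolute values: [5, 10, 14, 4, 9]
||x||_1 = sum = 42.

42


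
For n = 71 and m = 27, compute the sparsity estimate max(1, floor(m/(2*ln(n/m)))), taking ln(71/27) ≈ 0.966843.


n/m = 71/27.
ln(n/m) ≈ 0.966843.
2*ln(n/m) ≈ 1.933686.
m/(2*ln(n/m)) ≈ 27/1.933686 ≈ 13.963.
floor = 13.
k_max = max(1, 13) = 13.

13


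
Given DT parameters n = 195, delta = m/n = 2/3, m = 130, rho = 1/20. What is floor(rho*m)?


m = 2/3*195 = 130.
rho = 1/20.
rho*m = 1/20*130 = 6.5.
k = floor(6.5) = 6.

6


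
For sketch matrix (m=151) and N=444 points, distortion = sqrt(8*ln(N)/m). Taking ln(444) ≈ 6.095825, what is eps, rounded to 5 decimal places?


ln(444) ≈ 6.095825.
8*ln(N)/m ≈ 8*6.095825/151 ≈ 0.32295762.
eps = sqrt(0.32295762) ≈ 0.5682936 ≈ 0.56829.

0.56829


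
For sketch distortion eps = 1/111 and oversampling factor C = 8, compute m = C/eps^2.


1/eps = 111.
(1/eps)^2 = 12321.
m = 8*12321 = 98568.

98568


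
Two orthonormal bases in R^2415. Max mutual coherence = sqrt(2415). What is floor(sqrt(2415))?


49^2 = 2401 <= 2415 < 2500 = 50^2, so 49 <= sqrt(2415) < 50.
floor(sqrt(2415)) = 49.

49


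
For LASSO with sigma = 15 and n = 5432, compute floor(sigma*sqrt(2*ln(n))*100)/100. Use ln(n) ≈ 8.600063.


ln(5432) ≈ 8.600063.
2*ln(n) ≈ 17.200126.
sqrt(2*ln(n)) ≈ sqrt(17.200126) ≈ 4.147303.
lambda ≈ 15*4.147303 = 62.209545.
floor(lambda*100)/100 = 62.20.

62.20


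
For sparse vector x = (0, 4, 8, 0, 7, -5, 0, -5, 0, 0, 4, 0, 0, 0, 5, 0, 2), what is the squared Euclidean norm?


Non-zero entries: [(1, 4), (2, 8), (4, 7), (5, -5), (7, -5), (10, 4), (14, 5), (16, 2)]
Squares: [16, 64, 49, 25, 25, 16, 25, 4]
||x||_2^2 = sum = 224.

224


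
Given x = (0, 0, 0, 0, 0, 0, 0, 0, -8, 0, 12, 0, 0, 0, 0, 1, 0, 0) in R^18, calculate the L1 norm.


Non-zero entries: [(8, -8), (10, 12), (15, 1)]
Absolute values: [8, 12, 1]
||x||_1 = sum = 21.

21


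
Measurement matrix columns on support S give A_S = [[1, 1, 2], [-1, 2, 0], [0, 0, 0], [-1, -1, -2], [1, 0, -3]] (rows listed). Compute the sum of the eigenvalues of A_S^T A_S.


Sum of eigenvalues of A_S^T A_S = trace(A_S^T A_S) = sum of squared column norms of A_S.
A_S^T A_S diagonal: [4, 6, 17].
trace = 4 + 6 + 17 = 27.

27


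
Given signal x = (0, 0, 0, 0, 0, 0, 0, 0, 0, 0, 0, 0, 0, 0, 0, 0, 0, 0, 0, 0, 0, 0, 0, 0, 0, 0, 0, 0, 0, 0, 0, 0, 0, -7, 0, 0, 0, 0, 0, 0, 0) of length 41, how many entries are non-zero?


Non-zero positions: [33].
Sparsity = 1.

1


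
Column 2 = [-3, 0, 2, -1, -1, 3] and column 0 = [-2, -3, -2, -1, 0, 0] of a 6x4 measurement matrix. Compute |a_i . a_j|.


Inner product: -3*-2 + 0*-3 + 2*-2 + -1*-1 + -1*0 + 3*0
Products: [6, 0, -4, 1, 0, 0]
Sum = 3.
|dot| = 3.

3


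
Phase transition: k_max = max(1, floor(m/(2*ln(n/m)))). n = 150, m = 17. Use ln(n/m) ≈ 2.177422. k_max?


n/m = 150/17.
ln(n/m) ≈ 2.177422.
2*ln(n/m) ≈ 4.354844.
m/(2*ln(n/m)) ≈ 17/4.354844 ≈ 3.9037.
floor = 3.
k_max = max(1, 3) = 3.

3


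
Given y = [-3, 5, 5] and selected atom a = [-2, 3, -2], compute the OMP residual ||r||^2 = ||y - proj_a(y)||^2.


a^T a = 17.
a^T y = 11.
coeff = 11/17 = 11/17.
||r||^2 = 882/17.

882/17


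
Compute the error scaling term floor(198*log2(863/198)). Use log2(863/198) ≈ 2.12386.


log2(n/k) = log2(863/198) ≈ 2.12386.
k*log2(n/k) ≈ 198*2.12386 = 420.52428.
floor(420.52428) = 420.

420


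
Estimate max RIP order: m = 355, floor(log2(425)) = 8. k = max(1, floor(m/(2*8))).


floor(log2(425)) = 8.
2*8 = 16.
m/(2*floor(log2(n))) = 355/16 ≈ 22.1875.
floor = 22.
k = max(1, 22) = 22.

22


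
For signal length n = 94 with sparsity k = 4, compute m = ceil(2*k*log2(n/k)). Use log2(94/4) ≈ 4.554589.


log2(n/k) = log2(94/4) ≈ 4.554589.
2*k*log2(n/k) ≈ 2*4*4.554589 = 36.436712.
m = ceil(36.436712) = 37.

37


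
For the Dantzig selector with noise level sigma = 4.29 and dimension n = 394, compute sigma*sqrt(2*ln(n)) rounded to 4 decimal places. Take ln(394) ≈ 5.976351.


ln(394) ≈ 5.976351.
2*ln(n) ≈ 11.952702.
sqrt(2*ln(n)) ≈ sqrt(11.952702) ≈ 3.457268.
threshold ≈ 4.29*3.457268 = 14.83167972 ≈ 14.8317.

14.8317


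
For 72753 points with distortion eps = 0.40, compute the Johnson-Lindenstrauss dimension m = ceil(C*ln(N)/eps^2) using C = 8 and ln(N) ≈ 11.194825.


ln(72753) ≈ 11.194825.
eps^2 = 0.40^2 = 0.16.
C*ln(N)/eps^2 ≈ 8*11.194825/0.16 ≈ 559.7413.
m = ceil(559.7413) = 560.

560


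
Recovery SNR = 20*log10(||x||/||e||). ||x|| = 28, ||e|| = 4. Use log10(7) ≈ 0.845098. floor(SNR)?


||x||/||e|| = 28/4 = 7.
log10(7) ≈ 0.845098.
20*log10(||x||/||e||) ≈ 20*0.845098 = 16.90196.
floor(16.90196) = 16.

16


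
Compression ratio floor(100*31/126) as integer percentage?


100*m/n = 100*31/126 ≈ 24.6032.
floor = 24.

24


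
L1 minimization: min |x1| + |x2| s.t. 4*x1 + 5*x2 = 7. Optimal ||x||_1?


Axis intercepts:
  x1 = 7/4, x2 = 0: L1 = 7/4
  x1 = 0, x2 = 7/5: L1 = 7/5
x* = (0, 7/5)
||x*||_1 = 7/5.

7/5


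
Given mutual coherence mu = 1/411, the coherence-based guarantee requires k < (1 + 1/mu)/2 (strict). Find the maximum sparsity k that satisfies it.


1/mu = 411.
1 + 1/mu = 412.
(1 + 1/mu)/2 = 206 is an integer and the inequality is strict, so k_max = 206 - 1 = 205.

205


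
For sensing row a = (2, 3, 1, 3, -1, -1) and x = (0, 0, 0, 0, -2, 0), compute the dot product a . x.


Non-zero terms: ['-1*-2']
Products: [2]
y = sum = 2.

2


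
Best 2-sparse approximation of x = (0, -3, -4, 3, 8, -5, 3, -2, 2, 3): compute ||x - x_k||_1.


Sorted |x_i| descending: [8, 5, 4, 3, 3, 3, 3, 2, 2, 0]
Keep top 2: [8, 5]
Tail entries: [4, 3, 3, 3, 3, 2, 2, 0]
L1 error = sum of tail = 20.

20


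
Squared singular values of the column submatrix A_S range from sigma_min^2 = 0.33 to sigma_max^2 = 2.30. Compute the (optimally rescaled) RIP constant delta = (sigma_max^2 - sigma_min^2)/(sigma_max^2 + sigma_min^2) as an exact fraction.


lambda_max - lambda_min = 2.30 - 0.33 = 1.97.
lambda_max + lambda_min = 2.30 + 0.33 = 2.63.
delta = 1.97/2.63 = 197/263.

197/263


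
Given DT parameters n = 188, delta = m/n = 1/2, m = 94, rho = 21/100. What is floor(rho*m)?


m = 1/2*188 = 94.
rho = 21/100.
rho*m = 21/100*94 = 19.74.
k = floor(19.74) = 19.

19


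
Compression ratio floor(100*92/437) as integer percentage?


100*m/n = 100*92/437 ≈ 21.0526.
floor = 21.

21


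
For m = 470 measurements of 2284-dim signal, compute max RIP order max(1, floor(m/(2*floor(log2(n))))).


floor(log2(2284)) = 11.
2*11 = 22.
m/(2*floor(log2(n))) = 470/22 ≈ 21.3636.
floor = 21.
k = max(1, 21) = 21.

21


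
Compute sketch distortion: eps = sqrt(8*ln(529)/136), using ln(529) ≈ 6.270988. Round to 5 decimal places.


ln(529) ≈ 6.270988.
8*ln(N)/m ≈ 8*6.270988/136 ≈ 0.36888165.
eps = sqrt(0.36888165) ≈ 0.6073563 ≈ 0.60736.

0.60736


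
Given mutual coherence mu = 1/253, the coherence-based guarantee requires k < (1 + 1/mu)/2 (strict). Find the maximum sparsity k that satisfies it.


1/mu = 253.
1 + 1/mu = 254.
(1 + 1/mu)/2 = 127 is an integer and the inequality is strict, so k_max = 127 - 1 = 126.

126


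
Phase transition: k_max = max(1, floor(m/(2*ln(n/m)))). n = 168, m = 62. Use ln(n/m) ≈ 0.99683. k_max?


n/m = 168/62 = 84/31.
ln(n/m) ≈ 0.99683.
2*ln(n/m) ≈ 1.99366.
m/(2*ln(n/m)) ≈ 62/1.99366 ≈ 31.0986.
floor = 31.
k_max = max(1, 31) = 31.

31


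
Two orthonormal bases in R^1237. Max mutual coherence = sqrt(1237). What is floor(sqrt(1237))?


35^2 = 1225 <= 1237 < 1296 = 36^2, so 35 <= sqrt(1237) < 36.
floor(sqrt(1237)) = 35.

35


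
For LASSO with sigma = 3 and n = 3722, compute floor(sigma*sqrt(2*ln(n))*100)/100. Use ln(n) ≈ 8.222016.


ln(3722) ≈ 8.222016.
2*ln(n) ≈ 16.444032.
sqrt(2*ln(n)) ≈ sqrt(16.444032) ≈ 4.055124.
lambda ≈ 3*4.055124 = 12.165372.
floor(lambda*100)/100 = 12.16.

12.16


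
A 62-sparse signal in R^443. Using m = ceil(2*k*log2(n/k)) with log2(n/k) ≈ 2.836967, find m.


log2(n/k) = log2(443/62) ≈ 2.836967.
2*k*log2(n/k) ≈ 2*62*2.836967 = 351.783908.
m = ceil(351.783908) = 352.

352


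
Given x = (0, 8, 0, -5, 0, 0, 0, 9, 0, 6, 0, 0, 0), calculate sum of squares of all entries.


Non-zero entries: [(1, 8), (3, -5), (7, 9), (9, 6)]
Squares: [64, 25, 81, 36]
||x||_2^2 = sum = 206.

206


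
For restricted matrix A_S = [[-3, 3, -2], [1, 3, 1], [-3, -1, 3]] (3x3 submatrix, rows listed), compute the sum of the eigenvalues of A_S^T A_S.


Sum of eigenvalues of A_S^T A_S = trace(A_S^T A_S) = sum of squared column norms of A_S.
A_S^T A_S diagonal: [19, 19, 14].
trace = 19 + 19 + 14 = 52.

52


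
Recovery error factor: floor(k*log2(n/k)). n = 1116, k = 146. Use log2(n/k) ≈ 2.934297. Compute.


log2(n/k) = log2(1116/146) ≈ 2.934297.
k*log2(n/k) ≈ 146*2.934297 = 428.407362.
floor(428.407362) = 428.

428


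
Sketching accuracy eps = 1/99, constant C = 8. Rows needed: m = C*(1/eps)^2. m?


1/eps = 99.
(1/eps)^2 = 9801.
m = 8*9801 = 78408.

78408


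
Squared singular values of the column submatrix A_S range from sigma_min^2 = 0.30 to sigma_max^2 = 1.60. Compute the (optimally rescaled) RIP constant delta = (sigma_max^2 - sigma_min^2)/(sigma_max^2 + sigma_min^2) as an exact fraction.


lambda_max - lambda_min = 1.60 - 0.30 = 1.30.
lambda_max + lambda_min = 1.60 + 0.30 = 1.90.
delta = 1.30/1.90 = 130/190 = 13/19.

13/19


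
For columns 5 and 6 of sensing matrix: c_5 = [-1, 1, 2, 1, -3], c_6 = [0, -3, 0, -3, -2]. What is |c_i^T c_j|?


Inner product: -1*0 + 1*-3 + 2*0 + 1*-3 + -3*-2
Products: [0, -3, 0, -3, 6]
Sum = 0.
|dot| = 0.

0


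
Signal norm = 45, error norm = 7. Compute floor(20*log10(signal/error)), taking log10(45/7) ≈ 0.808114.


||x||/||e|| = 45/7.
log10(45/7) ≈ 0.808114.
20*log10(||x||/||e||) ≈ 20*0.808114 = 16.16228.
floor(16.16228) = 16.

16


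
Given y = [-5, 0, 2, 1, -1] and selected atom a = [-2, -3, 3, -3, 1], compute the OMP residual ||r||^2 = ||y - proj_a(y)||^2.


a^T a = 32.
a^T y = 12.
coeff = 12/32 = 3/8.
||r||^2 = 53/2.

53/2


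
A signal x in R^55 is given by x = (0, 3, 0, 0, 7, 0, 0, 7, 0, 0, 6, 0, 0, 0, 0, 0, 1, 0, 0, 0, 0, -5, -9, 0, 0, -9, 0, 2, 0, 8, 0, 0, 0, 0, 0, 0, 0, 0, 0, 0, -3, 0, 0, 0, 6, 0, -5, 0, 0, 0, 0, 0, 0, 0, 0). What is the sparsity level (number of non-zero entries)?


Non-zero positions: [1, 4, 7, 10, 16, 21, 22, 25, 27, 29, 40, 44, 46].
Sparsity = 13.

13


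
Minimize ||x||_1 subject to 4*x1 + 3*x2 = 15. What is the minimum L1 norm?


Axis intercepts:
  x1 = 15/4, x2 = 0: L1 = 15/4
  x1 = 0, x2 = 5: L1 = 5
x* = (15/4, 0)
||x*||_1 = 15/4.

15/4


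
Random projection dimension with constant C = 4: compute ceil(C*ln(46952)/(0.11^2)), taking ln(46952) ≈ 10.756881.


ln(46952) ≈ 10.756881.
eps^2 = 0.11^2 = 0.0121.
C*ln(N)/eps^2 ≈ 4*10.756881/0.0121 ≈ 3555.9937.
m = ceil(3555.9937) = 3556.

3556


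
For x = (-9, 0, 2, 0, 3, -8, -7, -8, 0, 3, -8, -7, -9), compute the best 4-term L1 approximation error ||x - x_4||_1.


Sorted |x_i| descending: [9, 9, 8, 8, 8, 7, 7, 3, 3, 2, 0, 0, 0]
Keep top 4: [9, 9, 8, 8]
Tail entries: [8, 7, 7, 3, 3, 2, 0, 0, 0]
L1 error = sum of tail = 30.

30


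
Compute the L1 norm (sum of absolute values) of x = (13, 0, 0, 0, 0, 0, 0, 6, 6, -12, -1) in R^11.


Non-zero entries: [(0, 13), (7, 6), (8, 6), (9, -12), (10, -1)]
Absolute values: [13, 6, 6, 12, 1]
||x||_1 = sum = 38.

38


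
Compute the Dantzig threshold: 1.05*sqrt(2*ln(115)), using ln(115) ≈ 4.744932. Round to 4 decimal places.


ln(115) ≈ 4.744932.
2*ln(n) ≈ 9.489864.
sqrt(2*ln(n)) ≈ sqrt(9.489864) ≈ 3.080562.
threshold ≈ 1.05*3.080562 = 3.2345901 ≈ 3.2346.

3.2346


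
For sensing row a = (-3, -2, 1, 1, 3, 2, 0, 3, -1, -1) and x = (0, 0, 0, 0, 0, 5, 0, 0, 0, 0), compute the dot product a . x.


Non-zero terms: ['2*5']
Products: [10]
y = sum = 10.

10


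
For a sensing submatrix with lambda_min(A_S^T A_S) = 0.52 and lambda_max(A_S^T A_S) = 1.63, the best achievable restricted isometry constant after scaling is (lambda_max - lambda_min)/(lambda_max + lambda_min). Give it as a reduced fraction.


lambda_max - lambda_min = 1.63 - 0.52 = 1.11.
lambda_max + lambda_min = 1.63 + 0.52 = 2.15.
delta = 1.11/2.15 = 111/215.

111/215


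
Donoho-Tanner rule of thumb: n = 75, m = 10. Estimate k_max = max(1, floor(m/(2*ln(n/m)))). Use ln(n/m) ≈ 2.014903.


n/m = 75/10 = 15/2.
ln(n/m) ≈ 2.014903.
2*ln(n/m) ≈ 4.029806.
m/(2*ln(n/m)) ≈ 10/4.029806 ≈ 2.4815.
floor = 2.
k_max = max(1, 2) = 2.

2


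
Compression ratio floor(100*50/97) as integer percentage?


100*m/n = 100*50/97 ≈ 51.5464.
floor = 51.

51


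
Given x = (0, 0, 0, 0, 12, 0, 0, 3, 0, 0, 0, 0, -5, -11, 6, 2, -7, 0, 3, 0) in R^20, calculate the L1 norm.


Non-zero entries: [(4, 12), (7, 3), (12, -5), (13, -11), (14, 6), (15, 2), (16, -7), (18, 3)]
Absolute values: [12, 3, 5, 11, 6, 2, 7, 3]
||x||_1 = sum = 49.

49


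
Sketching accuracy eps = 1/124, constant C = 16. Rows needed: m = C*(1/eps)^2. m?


1/eps = 124.
(1/eps)^2 = 15376.
m = 16*15376 = 246016.

246016


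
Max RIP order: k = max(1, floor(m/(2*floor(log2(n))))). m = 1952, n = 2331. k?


floor(log2(2331)) = 11.
2*11 = 22.
m/(2*floor(log2(n))) = 1952/22 ≈ 88.7273.
floor = 88.
k = max(1, 88) = 88.

88


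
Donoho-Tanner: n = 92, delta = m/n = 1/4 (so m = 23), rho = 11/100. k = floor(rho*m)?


m = 1/4*92 = 23.
rho = 11/100.
rho*m = 11/100*23 = 2.53.
k = floor(2.53) = 2.

2


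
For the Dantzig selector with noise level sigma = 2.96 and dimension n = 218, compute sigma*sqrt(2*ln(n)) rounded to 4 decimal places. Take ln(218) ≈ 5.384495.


ln(218) ≈ 5.384495.
2*ln(n) ≈ 10.76899.
sqrt(2*ln(n)) ≈ sqrt(10.76899) ≈ 3.281614.
threshold ≈ 2.96*3.281614 = 9.71357744 ≈ 9.7136.

9.7136


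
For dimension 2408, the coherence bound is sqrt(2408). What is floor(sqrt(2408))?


49^2 = 2401 <= 2408 < 2500 = 50^2, so 49 <= sqrt(2408) < 50.
floor(sqrt(2408)) = 49.

49


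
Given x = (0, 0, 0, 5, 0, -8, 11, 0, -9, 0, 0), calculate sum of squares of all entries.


Non-zero entries: [(3, 5), (5, -8), (6, 11), (8, -9)]
Squares: [25, 64, 121, 81]
||x||_2^2 = sum = 291.

291


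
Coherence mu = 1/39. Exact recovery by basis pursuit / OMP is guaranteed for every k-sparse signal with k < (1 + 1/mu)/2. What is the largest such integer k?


1/mu = 39.
1 + 1/mu = 40.
(1 + 1/mu)/2 = 20 is an integer and the inequality is strict, so k_max = 20 - 1 = 19.

19


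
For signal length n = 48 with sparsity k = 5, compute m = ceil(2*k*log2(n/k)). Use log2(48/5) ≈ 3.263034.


log2(n/k) = log2(48/5) ≈ 3.263034.
2*k*log2(n/k) ≈ 2*5*3.263034 = 32.63034.
m = ceil(32.63034) = 33.

33


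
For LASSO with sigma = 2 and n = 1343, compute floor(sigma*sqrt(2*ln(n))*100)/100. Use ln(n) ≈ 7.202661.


ln(1343) ≈ 7.202661.
2*ln(n) ≈ 14.405322.
sqrt(2*ln(n)) ≈ sqrt(14.405322) ≈ 3.795434.
lambda ≈ 2*3.795434 = 7.590868.
floor(lambda*100)/100 = 7.59.

7.59


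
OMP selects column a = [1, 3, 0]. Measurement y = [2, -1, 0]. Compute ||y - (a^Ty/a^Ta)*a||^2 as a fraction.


a^T a = 10.
a^T y = -1.
coeff = -1/10 = -1/10.
||r||^2 = 49/10.

49/10


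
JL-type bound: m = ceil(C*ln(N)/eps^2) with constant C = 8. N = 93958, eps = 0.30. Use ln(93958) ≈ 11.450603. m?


ln(93958) ≈ 11.450603.
eps^2 = 0.30^2 = 0.09.
C*ln(N)/eps^2 ≈ 8*11.450603/0.09 ≈ 1017.8314.
m = ceil(1017.8314) = 1018.

1018


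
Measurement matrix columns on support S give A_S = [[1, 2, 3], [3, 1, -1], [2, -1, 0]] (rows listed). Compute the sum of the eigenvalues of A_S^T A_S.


Sum of eigenvalues of A_S^T A_S = trace(A_S^T A_S) = sum of squared column norms of A_S.
A_S^T A_S diagonal: [14, 6, 10].
trace = 14 + 6 + 10 = 30.

30


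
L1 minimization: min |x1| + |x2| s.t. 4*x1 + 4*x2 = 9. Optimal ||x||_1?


Axis intercepts:
  x1 = 9/4, x2 = 0: L1 = 9/4
  x1 = 0, x2 = 9/4: L1 = 9/4
x* = (9/4, 0)
||x*||_1 = 9/4.

9/4


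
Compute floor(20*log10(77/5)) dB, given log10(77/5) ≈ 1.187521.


||x||/||e|| = 77/5.
log10(77/5) ≈ 1.187521.
20*log10(||x||/||e||) ≈ 20*1.187521 = 23.75042.
floor(23.75042) = 23.

23


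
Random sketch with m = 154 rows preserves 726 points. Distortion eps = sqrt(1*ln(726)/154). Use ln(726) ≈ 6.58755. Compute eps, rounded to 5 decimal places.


ln(726) ≈ 6.58755.
1*ln(N)/m ≈ 1*6.58755/154 ≈ 0.0427763.
eps = sqrt(0.0427763) ≈ 0.2068243 ≈ 0.20682.

0.20682


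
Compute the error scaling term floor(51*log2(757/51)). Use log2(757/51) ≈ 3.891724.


log2(n/k) = log2(757/51) ≈ 3.891724.
k*log2(n/k) ≈ 51*3.891724 = 198.477924.
floor(198.477924) = 198.

198


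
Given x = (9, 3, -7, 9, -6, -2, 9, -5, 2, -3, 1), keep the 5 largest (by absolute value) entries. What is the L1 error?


Sorted |x_i| descending: [9, 9, 9, 7, 6, 5, 3, 3, 2, 2, 1]
Keep top 5: [9, 9, 9, 7, 6]
Tail entries: [5, 3, 3, 2, 2, 1]
L1 error = sum of tail = 16.

16


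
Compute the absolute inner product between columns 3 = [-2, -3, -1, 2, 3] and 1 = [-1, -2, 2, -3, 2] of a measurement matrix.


Inner product: -2*-1 + -3*-2 + -1*2 + 2*-3 + 3*2
Products: [2, 6, -2, -6, 6]
Sum = 6.
|dot| = 6.

6


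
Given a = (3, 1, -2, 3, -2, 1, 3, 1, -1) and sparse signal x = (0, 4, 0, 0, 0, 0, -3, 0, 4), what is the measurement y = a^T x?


Non-zero terms: ['1*4', '3*-3', '-1*4']
Products: [4, -9, -4]
y = sum = -9.

-9


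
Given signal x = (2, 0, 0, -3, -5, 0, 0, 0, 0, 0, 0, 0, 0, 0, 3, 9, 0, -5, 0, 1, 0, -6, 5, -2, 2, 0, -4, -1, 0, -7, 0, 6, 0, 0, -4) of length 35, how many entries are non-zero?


Non-zero positions: [0, 3, 4, 14, 15, 17, 19, 21, 22, 23, 24, 26, 27, 29, 31, 34].
Sparsity = 16.

16


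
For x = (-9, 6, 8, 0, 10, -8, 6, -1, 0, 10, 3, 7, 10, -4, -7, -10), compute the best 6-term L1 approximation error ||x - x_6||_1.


Sorted |x_i| descending: [10, 10, 10, 10, 9, 8, 8, 7, 7, 6, 6, 4, 3, 1, 0, 0]
Keep top 6: [10, 10, 10, 10, 9, 8]
Tail entries: [8, 7, 7, 6, 6, 4, 3, 1, 0, 0]
L1 error = sum of tail = 42.

42


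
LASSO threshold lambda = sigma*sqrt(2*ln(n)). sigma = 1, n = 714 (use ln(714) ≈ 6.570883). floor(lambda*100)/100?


ln(714) ≈ 6.570883.
2*ln(n) ≈ 13.141766.
sqrt(2*ln(n)) ≈ sqrt(13.141766) ≈ 3.625157.
lambda ≈ 1*3.625157 = 3.625157.
floor(lambda*100)/100 = 3.62.

3.62


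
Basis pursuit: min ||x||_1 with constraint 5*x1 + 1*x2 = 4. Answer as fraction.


Axis intercepts:
  x1 = 4/5, x2 = 0: L1 = 4/5
  x1 = 0, x2 = 4: L1 = 4
x* = (4/5, 0)
||x*||_1 = 4/5.

4/5


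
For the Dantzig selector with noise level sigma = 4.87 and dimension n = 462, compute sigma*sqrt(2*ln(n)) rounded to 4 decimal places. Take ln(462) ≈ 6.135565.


ln(462) ≈ 6.135565.
2*ln(n) ≈ 12.27113.
sqrt(2*ln(n)) ≈ sqrt(12.27113) ≈ 3.503017.
threshold ≈ 4.87*3.503017 = 17.05969279 ≈ 17.0597.

17.0597


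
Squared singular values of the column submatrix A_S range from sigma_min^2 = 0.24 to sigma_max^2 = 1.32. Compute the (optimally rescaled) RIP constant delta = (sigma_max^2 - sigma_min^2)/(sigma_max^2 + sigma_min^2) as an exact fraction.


lambda_max - lambda_min = 1.32 - 0.24 = 1.08.
lambda_max + lambda_min = 1.32 + 0.24 = 1.56.
delta = 1.08/1.56 = 108/156 = 9/13.

9/13


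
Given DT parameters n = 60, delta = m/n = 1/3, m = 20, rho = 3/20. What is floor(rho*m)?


m = 1/3*60 = 20.
rho = 3/20.
rho*m = 3/20*20 = 3.
k = floor(3) = 3.

3


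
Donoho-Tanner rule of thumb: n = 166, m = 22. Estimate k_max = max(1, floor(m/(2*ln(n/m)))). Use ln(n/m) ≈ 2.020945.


n/m = 166/22 = 83/11.
ln(n/m) ≈ 2.020945.
2*ln(n/m) ≈ 4.04189.
m/(2*ln(n/m)) ≈ 22/4.04189 ≈ 5.443.
floor = 5.
k_max = max(1, 5) = 5.

5


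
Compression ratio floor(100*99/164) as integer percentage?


100*m/n = 100*99/164 ≈ 60.3659.
floor = 60.

60


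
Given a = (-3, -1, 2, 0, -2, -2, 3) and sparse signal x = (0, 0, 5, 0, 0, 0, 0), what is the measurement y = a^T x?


Non-zero terms: ['2*5']
Products: [10]
y = sum = 10.

10


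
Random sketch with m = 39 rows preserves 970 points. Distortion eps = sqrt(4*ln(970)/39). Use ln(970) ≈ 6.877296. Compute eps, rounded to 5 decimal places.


ln(970) ≈ 6.877296.
4*ln(N)/m ≈ 4*6.877296/39 ≈ 0.70536369.
eps = sqrt(0.70536369) ≈ 0.8398593 ≈ 0.83986.

0.83986


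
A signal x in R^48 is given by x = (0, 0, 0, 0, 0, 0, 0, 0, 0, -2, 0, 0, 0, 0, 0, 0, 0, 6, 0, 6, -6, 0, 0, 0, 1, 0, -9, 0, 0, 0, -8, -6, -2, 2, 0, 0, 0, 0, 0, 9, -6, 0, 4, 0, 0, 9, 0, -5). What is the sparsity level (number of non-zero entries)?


Non-zero positions: [9, 17, 19, 20, 24, 26, 30, 31, 32, 33, 39, 40, 42, 45, 47].
Sparsity = 15.

15


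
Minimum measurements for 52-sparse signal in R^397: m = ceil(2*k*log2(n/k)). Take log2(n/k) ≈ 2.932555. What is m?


log2(n/k) = log2(397/52) ≈ 2.932555.
2*k*log2(n/k) ≈ 2*52*2.932555 = 304.98572.
m = ceil(304.98572) = 305.

305


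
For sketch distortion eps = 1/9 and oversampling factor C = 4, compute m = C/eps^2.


1/eps = 9.
(1/eps)^2 = 81.
m = 4*81 = 324.

324


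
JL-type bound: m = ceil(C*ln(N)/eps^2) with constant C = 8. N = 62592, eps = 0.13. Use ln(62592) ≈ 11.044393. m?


ln(62592) ≈ 11.044393.
eps^2 = 0.13^2 = 0.0169.
C*ln(N)/eps^2 ≈ 8*11.044393/0.0169 ≈ 5228.115.
m = ceil(5228.115) = 5229.

5229


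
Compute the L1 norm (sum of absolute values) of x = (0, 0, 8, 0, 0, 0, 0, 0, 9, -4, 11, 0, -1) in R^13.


Non-zero entries: [(2, 8), (8, 9), (9, -4), (10, 11), (12, -1)]
Absolute values: [8, 9, 4, 11, 1]
||x||_1 = sum = 33.

33


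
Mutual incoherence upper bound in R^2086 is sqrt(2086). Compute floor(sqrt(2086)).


45^2 = 2025 <= 2086 < 2116 = 46^2, so 45 <= sqrt(2086) < 46.
floor(sqrt(2086)) = 45.

45


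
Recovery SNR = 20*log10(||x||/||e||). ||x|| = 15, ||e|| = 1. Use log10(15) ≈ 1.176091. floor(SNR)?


||x||/||e|| = 15/1 = 15.
log10(15) ≈ 1.176091.
20*log10(||x||/||e||) ≈ 20*1.176091 = 23.52182.
floor(23.52182) = 23.

23


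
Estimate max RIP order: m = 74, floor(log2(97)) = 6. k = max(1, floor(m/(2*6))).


floor(log2(97)) = 6.
2*6 = 12.
m/(2*floor(log2(n))) = 74/12 ≈ 6.1667.
floor = 6.
k = max(1, 6) = 6.

6


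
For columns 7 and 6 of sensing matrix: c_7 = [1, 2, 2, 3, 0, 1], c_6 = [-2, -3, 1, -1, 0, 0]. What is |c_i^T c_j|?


Inner product: 1*-2 + 2*-3 + 2*1 + 3*-1 + 0*0 + 1*0
Products: [-2, -6, 2, -3, 0, 0]
Sum = -9.
|dot| = 9.

9


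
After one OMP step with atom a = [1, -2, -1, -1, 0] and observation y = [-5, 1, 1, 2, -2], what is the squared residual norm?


a^T a = 7.
a^T y = -10.
coeff = -10/7 = -10/7.
||r||^2 = 145/7.

145/7


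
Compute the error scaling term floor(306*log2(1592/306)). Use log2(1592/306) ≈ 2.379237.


log2(n/k) = log2(1592/306) ≈ 2.379237.
k*log2(n/k) ≈ 306*2.379237 = 728.046522.
floor(728.046522) = 728.

728


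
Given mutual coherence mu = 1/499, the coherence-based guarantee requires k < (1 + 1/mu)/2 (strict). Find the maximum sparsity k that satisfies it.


1/mu = 499.
1 + 1/mu = 500.
(1 + 1/mu)/2 = 250 is an integer and the inequality is strict, so k_max = 250 - 1 = 249.

249


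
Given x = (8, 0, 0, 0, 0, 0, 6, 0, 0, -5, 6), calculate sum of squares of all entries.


Non-zero entries: [(0, 8), (6, 6), (9, -5), (10, 6)]
Squares: [64, 36, 25, 36]
||x||_2^2 = sum = 161.

161


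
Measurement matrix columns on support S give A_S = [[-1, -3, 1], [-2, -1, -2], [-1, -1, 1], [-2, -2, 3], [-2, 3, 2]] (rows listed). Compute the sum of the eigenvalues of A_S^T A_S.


Sum of eigenvalues of A_S^T A_S = trace(A_S^T A_S) = sum of squared column norms of A_S.
A_S^T A_S diagonal: [14, 24, 19].
trace = 14 + 24 + 19 = 57.

57


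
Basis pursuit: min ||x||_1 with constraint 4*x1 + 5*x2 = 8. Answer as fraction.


Axis intercepts:
  x1 = 2, x2 = 0: L1 = 2
  x1 = 0, x2 = 8/5: L1 = 8/5
x* = (0, 8/5)
||x*||_1 = 8/5.

8/5


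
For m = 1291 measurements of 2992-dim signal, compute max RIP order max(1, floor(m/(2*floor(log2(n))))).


floor(log2(2992)) = 11.
2*11 = 22.
m/(2*floor(log2(n))) = 1291/22 ≈ 58.6818.
floor = 58.
k = max(1, 58) = 58.

58


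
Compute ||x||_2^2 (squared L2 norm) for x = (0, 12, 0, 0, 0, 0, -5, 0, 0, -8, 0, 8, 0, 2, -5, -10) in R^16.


Non-zero entries: [(1, 12), (6, -5), (9, -8), (11, 8), (13, 2), (14, -5), (15, -10)]
Squares: [144, 25, 64, 64, 4, 25, 100]
||x||_2^2 = sum = 426.

426


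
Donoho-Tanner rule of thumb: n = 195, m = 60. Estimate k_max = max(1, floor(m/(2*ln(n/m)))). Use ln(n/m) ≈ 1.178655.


n/m = 195/60 = 13/4.
ln(n/m) ≈ 1.178655.
2*ln(n/m) ≈ 2.35731.
m/(2*ln(n/m)) ≈ 60/2.35731 ≈ 25.4527.
floor = 25.
k_max = max(1, 25) = 25.

25


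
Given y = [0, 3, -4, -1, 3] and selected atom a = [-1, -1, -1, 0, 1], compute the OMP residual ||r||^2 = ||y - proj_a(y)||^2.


a^T a = 4.
a^T y = 4.
coeff = 4/4 = 1.
||r||^2 = 31.

31


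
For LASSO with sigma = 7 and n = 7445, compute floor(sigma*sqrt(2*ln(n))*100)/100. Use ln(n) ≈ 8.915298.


ln(7445) ≈ 8.915298.
2*ln(n) ≈ 17.830596.
sqrt(2*ln(n)) ≈ sqrt(17.830596) ≈ 4.222629.
lambda ≈ 7*4.222629 = 29.558403.
floor(lambda*100)/100 = 29.55.

29.55


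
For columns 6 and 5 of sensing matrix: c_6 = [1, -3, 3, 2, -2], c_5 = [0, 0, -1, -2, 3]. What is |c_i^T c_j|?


Inner product: 1*0 + -3*0 + 3*-1 + 2*-2 + -2*3
Products: [0, 0, -3, -4, -6]
Sum = -13.
|dot| = 13.

13


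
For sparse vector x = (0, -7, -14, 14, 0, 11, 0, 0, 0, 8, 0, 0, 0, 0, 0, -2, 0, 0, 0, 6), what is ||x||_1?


Non-zero entries: [(1, -7), (2, -14), (3, 14), (5, 11), (9, 8), (15, -2), (19, 6)]
Absolute values: [7, 14, 14, 11, 8, 2, 6]
||x||_1 = sum = 62.

62


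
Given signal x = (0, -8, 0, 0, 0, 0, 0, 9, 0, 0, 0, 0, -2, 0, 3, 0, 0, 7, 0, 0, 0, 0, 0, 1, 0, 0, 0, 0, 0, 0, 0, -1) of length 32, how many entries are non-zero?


Non-zero positions: [1, 7, 12, 14, 17, 23, 31].
Sparsity = 7.

7


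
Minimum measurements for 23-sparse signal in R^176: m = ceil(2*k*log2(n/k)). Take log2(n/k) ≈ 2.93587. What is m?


log2(n/k) = log2(176/23) ≈ 2.93587.
2*k*log2(n/k) ≈ 2*23*2.93587 = 135.05002.
m = ceil(135.05002) = 136.

136


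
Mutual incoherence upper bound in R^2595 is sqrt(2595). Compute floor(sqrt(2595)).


50^2 = 2500 <= 2595 < 2601 = 51^2, so 50 <= sqrt(2595) < 51.
floor(sqrt(2595)) = 50.

50


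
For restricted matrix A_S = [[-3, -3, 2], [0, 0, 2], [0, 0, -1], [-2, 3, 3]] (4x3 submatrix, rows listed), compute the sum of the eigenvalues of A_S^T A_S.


Sum of eigenvalues of A_S^T A_S = trace(A_S^T A_S) = sum of squared column norms of A_S.
A_S^T A_S diagonal: [13, 18, 18].
trace = 13 + 18 + 18 = 49.

49


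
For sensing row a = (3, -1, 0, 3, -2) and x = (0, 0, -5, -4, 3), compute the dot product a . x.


Non-zero terms: ['0*-5', '3*-4', '-2*3']
Products: [0, -12, -6]
y = sum = -18.

-18


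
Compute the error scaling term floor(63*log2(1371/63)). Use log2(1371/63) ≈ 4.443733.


log2(n/k) = log2(1371/63) ≈ 4.443733.
k*log2(n/k) ≈ 63*4.443733 = 279.955179.
floor(279.955179) = 279.

279


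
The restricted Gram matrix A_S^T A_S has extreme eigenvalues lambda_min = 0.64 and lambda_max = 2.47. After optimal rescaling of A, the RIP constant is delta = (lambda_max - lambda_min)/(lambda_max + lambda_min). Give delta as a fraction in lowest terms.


lambda_max - lambda_min = 2.47 - 0.64 = 1.83.
lambda_max + lambda_min = 2.47 + 0.64 = 3.11.
delta = 1.83/3.11 = 183/311.

183/311


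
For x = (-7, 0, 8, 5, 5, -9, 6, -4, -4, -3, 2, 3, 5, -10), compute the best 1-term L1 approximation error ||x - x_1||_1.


Sorted |x_i| descending: [10, 9, 8, 7, 6, 5, 5, 5, 4, 4, 3, 3, 2, 0]
Keep top 1: [10]
Tail entries: [9, 8, 7, 6, 5, 5, 5, 4, 4, 3, 3, 2, 0]
L1 error = sum of tail = 61.

61


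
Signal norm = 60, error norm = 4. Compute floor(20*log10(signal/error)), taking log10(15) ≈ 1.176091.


||x||/||e|| = 60/4 = 15.
log10(15) ≈ 1.176091.
20*log10(||x||/||e||) ≈ 20*1.176091 = 23.52182.
floor(23.52182) = 23.

23


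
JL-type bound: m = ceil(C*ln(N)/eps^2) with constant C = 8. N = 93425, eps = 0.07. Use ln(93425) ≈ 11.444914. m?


ln(93425) ≈ 11.444914.
eps^2 = 0.07^2 = 0.0049.
C*ln(N)/eps^2 ≈ 8*11.444914/0.0049 ≈ 18685.5739.
m = ceil(18685.5739) = 18686.

18686
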